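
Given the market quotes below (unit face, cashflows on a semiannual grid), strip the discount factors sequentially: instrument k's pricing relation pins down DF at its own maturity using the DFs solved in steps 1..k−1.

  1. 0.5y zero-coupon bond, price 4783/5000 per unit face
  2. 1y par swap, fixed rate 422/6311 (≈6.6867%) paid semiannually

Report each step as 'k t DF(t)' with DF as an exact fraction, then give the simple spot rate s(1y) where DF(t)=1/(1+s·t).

1 1/2 4783/5000
2 1 9367/10000
s(1y) = (1/(9367/10000) − 1)/(1) = 633/9367 ≈ 6.7578%

step 1 [0.5y] zero: DF = P = 4783/5000 ≈ 0.956600
step 2 [1y] swap r/2=211/6311: DF=(1 − 211/6311·(0.956600))/(1+211/6311) = 9367/10000 ≈ 0.936700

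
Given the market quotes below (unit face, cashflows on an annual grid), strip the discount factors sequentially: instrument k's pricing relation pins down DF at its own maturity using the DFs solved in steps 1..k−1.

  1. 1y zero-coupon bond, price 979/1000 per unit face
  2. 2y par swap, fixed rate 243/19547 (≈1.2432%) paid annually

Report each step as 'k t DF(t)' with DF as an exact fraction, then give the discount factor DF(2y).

step 1 [1y] zero: DF = P = 979/1000 ≈ 0.979000
step 2 [2y] swap r/1=243/19547: DF=(1 − 243/19547·(0.979000))/(1+243/19547) = 9757/10000 ≈ 0.975700

1 1 979/1000
2 2 9757/10000
DF(2y) = 9757/10000 ≈ 0.975700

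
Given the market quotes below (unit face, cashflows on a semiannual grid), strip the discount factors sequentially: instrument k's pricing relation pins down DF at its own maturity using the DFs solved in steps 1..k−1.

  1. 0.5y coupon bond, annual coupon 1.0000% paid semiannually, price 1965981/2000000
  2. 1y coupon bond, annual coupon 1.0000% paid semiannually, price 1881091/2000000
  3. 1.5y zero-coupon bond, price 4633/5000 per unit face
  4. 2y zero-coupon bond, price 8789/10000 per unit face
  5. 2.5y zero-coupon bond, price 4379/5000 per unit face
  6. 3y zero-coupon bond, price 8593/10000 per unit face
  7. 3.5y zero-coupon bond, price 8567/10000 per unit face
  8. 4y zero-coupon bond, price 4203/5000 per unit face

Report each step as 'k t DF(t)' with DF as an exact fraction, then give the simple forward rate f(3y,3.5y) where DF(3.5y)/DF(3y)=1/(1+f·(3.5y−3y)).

step 1 [0.5y] bond c/2=1/200: DF=(1965981/2000000 − 1/200·(0))/(1+1/200) = 9781/10000 ≈ 0.978100
step 2 [1y] bond c/2=1/200: DF=(1881091/2000000 − 1/200·(0.978100))/(1+1/200) = 931/1000 ≈ 0.931000
step 3 [1.5y] zero: DF = P = 4633/5000 ≈ 0.926600
step 4 [2y] zero: DF = P = 8789/10000 ≈ 0.878900
step 5 [2.5y] zero: DF = P = 4379/5000 ≈ 0.875800
step 6 [3y] zero: DF = P = 8593/10000 ≈ 0.859300
step 7 [3.5y] zero: DF = P = 8567/10000 ≈ 0.856700
step 8 [4y] zero: DF = P = 4203/5000 ≈ 0.840600

1 1/2 9781/10000
2 1 931/1000
3 3/2 4633/5000
4 2 8789/10000
5 5/2 4379/5000
6 3 8593/10000
7 7/2 8567/10000
8 4 4203/5000
f(3y,3.5y) = ((8593/10000)/(8567/10000) − 1)/(1/2) = 4/659 ≈ 0.6070%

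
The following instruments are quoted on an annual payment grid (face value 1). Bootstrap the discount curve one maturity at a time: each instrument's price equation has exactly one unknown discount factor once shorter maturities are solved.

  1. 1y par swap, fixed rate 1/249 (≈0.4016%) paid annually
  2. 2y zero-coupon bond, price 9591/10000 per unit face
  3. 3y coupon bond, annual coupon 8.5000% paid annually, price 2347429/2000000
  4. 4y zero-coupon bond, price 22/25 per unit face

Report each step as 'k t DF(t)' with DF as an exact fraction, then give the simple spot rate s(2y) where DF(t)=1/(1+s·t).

1 1 249/250
2 2 9591/10000
3 3 4643/5000
4 4 22/25
s(2y) = (1/(9591/10000) − 1)/(2) = 409/19182 ≈ 2.1322%

step 1 [1y] swap r/1=1/249: DF=(1 − 1/249·(0))/(1+1/249) = 249/250 ≈ 0.996000
step 2 [2y] zero: DF = P = 9591/10000 ≈ 0.959100
step 3 [3y] bond c/1=17/200: DF=(2347429/2000000 − 17/200·(0.996000+0.959100))/(1+17/200) = 4643/5000 ≈ 0.928600
step 4 [4y] zero: DF = P = 22/25 ≈ 0.880000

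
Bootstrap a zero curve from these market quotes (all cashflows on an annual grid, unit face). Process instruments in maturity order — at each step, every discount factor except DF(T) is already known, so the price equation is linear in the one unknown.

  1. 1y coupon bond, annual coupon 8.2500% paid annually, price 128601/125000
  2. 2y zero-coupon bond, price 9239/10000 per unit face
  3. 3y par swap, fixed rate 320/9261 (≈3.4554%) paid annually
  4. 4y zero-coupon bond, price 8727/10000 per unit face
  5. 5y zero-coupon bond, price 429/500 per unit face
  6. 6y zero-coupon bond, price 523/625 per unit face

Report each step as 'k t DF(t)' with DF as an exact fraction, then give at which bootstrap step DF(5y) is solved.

step 1 [1y] bond c/1=33/400: DF=(128601/125000 − 33/400·(0))/(1+33/400) = 594/625 ≈ 0.950400
step 2 [2y] zero: DF = P = 9239/10000 ≈ 0.923900
step 3 [3y] swap r/1=320/9261: DF=(1 − 320/9261·(0.950400+0.923900))/(1+320/9261) = 113/125 ≈ 0.904000
step 4 [4y] zero: DF = P = 8727/10000 ≈ 0.872700
step 5 [5y] zero: DF = P = 429/500 ≈ 0.858000
step 6 [6y] zero: DF = P = 523/625 ≈ 0.836800

1 1 594/625
2 2 9239/10000
3 3 113/125
4 4 8727/10000
5 5 429/500
6 6 523/625
DF(5y) is solved at step 5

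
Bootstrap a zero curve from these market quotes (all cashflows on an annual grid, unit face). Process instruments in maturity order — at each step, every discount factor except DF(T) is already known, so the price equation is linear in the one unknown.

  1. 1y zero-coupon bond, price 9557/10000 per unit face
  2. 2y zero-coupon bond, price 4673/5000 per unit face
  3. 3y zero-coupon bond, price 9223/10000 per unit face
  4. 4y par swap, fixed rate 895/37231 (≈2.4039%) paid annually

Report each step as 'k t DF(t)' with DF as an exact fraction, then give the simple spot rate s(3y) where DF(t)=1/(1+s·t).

step 1 [1y] zero: DF = P = 9557/10000 ≈ 0.955700
step 2 [2y] zero: DF = P = 4673/5000 ≈ 0.934600
step 3 [3y] zero: DF = P = 9223/10000 ≈ 0.922300
step 4 [4y] swap r/1=895/37231: DF=(1 − 895/37231·(0.955700+0.934600+0.922300))/(1+895/37231) = 1821/2000 ≈ 0.910500

1 1 9557/10000
2 2 4673/5000
3 3 9223/10000
4 4 1821/2000
s(3y) = (1/(9223/10000) − 1)/(3) = 259/9223 ≈ 2.8082%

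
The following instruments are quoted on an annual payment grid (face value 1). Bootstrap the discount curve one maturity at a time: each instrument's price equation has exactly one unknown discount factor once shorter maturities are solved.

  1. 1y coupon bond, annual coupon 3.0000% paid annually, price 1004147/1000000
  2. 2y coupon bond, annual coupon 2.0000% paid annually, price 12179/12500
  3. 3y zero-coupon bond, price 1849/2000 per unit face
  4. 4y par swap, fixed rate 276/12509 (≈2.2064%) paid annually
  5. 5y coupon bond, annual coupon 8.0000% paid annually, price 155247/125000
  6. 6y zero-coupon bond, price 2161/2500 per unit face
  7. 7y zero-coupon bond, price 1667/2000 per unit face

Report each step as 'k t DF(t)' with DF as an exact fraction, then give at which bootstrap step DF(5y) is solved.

step 1 [1y] bond c/1=3/100: DF=(1004147/1000000 − 3/100·(0))/(1+3/100) = 9749/10000 ≈ 0.974900
step 2 [2y] bond c/1=1/50: DF=(12179/12500 − 1/50·(0.974900))/(1+1/50) = 9361/10000 ≈ 0.936100
step 3 [3y] zero: DF = P = 1849/2000 ≈ 0.924500
step 4 [4y] swap r/1=276/12509: DF=(1 − 276/12509·(0.974900+0.936100+0.924500))/(1+276/12509) = 2293/2500 ≈ 0.917200
step 5 [5y] bond c/1=2/25: DF=(155247/125000 − 2/25·(0.974900+0.936100+0.924500+0.917200))/(1+2/25) = 109/125 ≈ 0.872000
step 6 [6y] zero: DF = P = 2161/2500 ≈ 0.864400
step 7 [7y] zero: DF = P = 1667/2000 ≈ 0.833500

1 1 9749/10000
2 2 9361/10000
3 3 1849/2000
4 4 2293/2500
5 5 109/125
6 6 2161/2500
7 7 1667/2000
DF(5y) is solved at step 5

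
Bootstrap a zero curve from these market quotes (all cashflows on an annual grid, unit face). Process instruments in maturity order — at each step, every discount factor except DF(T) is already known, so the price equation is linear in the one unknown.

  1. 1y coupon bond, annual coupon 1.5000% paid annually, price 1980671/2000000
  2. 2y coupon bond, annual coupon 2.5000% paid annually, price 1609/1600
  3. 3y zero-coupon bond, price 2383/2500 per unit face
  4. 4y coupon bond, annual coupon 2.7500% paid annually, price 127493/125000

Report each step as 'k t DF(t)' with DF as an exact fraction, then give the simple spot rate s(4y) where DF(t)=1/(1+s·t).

1 1 9757/10000
2 2 9573/10000
3 3 2383/2500
4 4 4577/5000
s(4y) = (1/(4577/5000) − 1)/(4) = 423/18308 ≈ 2.3105%

step 1 [1y] bond c/1=3/200: DF=(1980671/2000000 − 3/200·(0))/(1+3/200) = 9757/10000 ≈ 0.975700
step 2 [2y] bond c/1=1/40: DF=(1609/1600 − 1/40·(0.975700))/(1+1/40) = 9573/10000 ≈ 0.957300
step 3 [3y] zero: DF = P = 2383/2500 ≈ 0.953200
step 4 [4y] bond c/1=11/400: DF=(127493/125000 − 11/400·(0.975700+0.957300+0.953200))/(1+11/400) = 4577/5000 ≈ 0.915400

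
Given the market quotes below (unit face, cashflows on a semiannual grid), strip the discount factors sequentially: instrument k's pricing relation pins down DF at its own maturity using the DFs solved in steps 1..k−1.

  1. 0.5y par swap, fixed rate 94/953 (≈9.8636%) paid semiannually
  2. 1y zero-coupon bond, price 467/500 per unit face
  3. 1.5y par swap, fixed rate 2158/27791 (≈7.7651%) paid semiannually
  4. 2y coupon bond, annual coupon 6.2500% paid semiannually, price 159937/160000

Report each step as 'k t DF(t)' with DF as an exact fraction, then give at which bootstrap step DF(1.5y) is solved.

step 1 [0.5y] swap r/2=47/953: DF=(1 − 47/953·(0))/(1+47/953) = 953/1000 ≈ 0.953000
step 2 [1y] zero: DF = P = 467/500 ≈ 0.934000
step 3 [1.5y] swap r/2=1079/27791: DF=(1 − 1079/27791·(0.953000+0.934000))/(1+1079/27791) = 8921/10000 ≈ 0.892100
step 4 [2y] bond c/2=1/32: DF=(159937/160000 − 1/32·(0.953000+0.934000+0.892100))/(1+1/32) = 8851/10000 ≈ 0.885100

1 1/2 953/1000
2 1 467/500
3 3/2 8921/10000
4 2 8851/10000
DF(1.5y) is solved at step 3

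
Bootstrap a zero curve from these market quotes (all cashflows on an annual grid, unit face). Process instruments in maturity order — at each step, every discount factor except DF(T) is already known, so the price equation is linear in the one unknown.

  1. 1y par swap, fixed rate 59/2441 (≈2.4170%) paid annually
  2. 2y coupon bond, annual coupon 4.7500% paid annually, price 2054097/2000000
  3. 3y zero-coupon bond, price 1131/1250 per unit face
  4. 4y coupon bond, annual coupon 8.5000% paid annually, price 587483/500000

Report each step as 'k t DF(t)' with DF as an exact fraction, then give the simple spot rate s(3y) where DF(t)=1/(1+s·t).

step 1 [1y] swap r/1=59/2441: DF=(1 − 59/2441·(0))/(1+59/2441) = 2441/2500 ≈ 0.976400
step 2 [2y] bond c/1=19/400: DF=(2054097/2000000 − 19/400·(0.976400))/(1+19/400) = 4681/5000 ≈ 0.936200
step 3 [3y] zero: DF = P = 1131/1250 ≈ 0.904800
step 4 [4y] bond c/1=17/200: DF=(587483/500000 − 17/200·(0.976400+0.936200+0.904800))/(1+17/200) = 4311/5000 ≈ 0.862200

1 1 2441/2500
2 2 4681/5000
3 3 1131/1250
4 4 4311/5000
s(3y) = (1/(1131/1250) − 1)/(3) = 119/3393 ≈ 3.5072%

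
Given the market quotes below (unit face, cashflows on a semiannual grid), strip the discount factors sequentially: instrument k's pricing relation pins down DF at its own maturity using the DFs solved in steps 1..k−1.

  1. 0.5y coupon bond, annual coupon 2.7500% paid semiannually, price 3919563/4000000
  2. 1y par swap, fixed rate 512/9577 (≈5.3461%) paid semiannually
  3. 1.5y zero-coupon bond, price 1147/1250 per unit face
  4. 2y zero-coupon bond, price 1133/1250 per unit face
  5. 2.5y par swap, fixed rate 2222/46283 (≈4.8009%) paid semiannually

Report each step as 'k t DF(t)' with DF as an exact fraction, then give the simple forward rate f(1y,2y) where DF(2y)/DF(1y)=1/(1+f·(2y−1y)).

1 1/2 4833/5000
2 1 593/625
3 3/2 1147/1250
4 2 1133/1250
5 5/2 8889/10000
f(1y,2y) = ((593/625)/(1133/1250) − 1)/(1) = 53/1133 ≈ 4.6778%

step 1 [0.5y] bond c/2=11/800: DF=(3919563/4000000 − 11/800·(0))/(1+11/800) = 4833/5000 ≈ 0.966600
step 2 [1y] swap r/2=256/9577: DF=(1 − 256/9577·(0.966600))/(1+256/9577) = 593/625 ≈ 0.948800
step 3 [1.5y] zero: DF = P = 1147/1250 ≈ 0.917600
step 4 [2y] zero: DF = P = 1133/1250 ≈ 0.906400
step 5 [2.5y] swap r/2=1111/46283: DF=(1 − 1111/46283·(0.966600+0.948800+0.917600+0.906400))/(1+1111/46283) = 8889/10000 ≈ 0.888900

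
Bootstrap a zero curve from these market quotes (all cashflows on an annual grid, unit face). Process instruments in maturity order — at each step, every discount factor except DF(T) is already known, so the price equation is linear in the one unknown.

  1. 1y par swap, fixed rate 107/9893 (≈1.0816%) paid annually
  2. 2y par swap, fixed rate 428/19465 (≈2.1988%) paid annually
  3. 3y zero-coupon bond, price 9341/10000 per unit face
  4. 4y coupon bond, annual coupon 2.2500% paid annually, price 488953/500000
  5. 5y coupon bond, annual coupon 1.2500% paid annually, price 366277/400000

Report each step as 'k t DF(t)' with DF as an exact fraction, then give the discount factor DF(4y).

1 1 9893/10000
2 2 2393/2500
3 3 9341/10000
4 4 893/1000
5 5 4289/5000
DF(4y) = 893/1000 ≈ 0.893000

step 1 [1y] swap r/1=107/9893: DF=(1 − 107/9893·(0))/(1+107/9893) = 9893/10000 ≈ 0.989300
step 2 [2y] swap r/1=428/19465: DF=(1 − 428/19465·(0.989300))/(1+428/19465) = 2393/2500 ≈ 0.957200
step 3 [3y] zero: DF = P = 9341/10000 ≈ 0.934100
step 4 [4y] bond c/1=9/400: DF=(488953/500000 − 9/400·(0.989300+0.957200+0.934100))/(1+9/400) = 893/1000 ≈ 0.893000
step 5 [5y] bond c/1=1/80: DF=(366277/400000 − 1/80·(0.989300+0.957200+0.934100+0.893000))/(1+1/80) = 4289/5000 ≈ 0.857800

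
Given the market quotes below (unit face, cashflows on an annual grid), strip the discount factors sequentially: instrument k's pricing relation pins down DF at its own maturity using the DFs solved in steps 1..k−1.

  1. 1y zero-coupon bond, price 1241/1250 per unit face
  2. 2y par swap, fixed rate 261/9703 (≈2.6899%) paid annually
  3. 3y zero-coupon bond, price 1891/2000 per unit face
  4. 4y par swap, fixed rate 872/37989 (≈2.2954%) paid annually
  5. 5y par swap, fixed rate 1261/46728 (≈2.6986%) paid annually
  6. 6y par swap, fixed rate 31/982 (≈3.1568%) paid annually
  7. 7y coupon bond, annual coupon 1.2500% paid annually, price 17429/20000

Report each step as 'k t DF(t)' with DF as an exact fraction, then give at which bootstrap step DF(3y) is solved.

1 1 1241/1250
2 2 4739/5000
3 3 1891/2000
4 4 1141/1250
5 5 8739/10000
6 6 1033/1250
7 7 991/1250
DF(3y) is solved at step 3

step 1 [1y] zero: DF = P = 1241/1250 ≈ 0.992800
step 2 [2y] swap r/1=261/9703: DF=(1 − 261/9703·(0.992800))/(1+261/9703) = 4739/5000 ≈ 0.947800
step 3 [3y] zero: DF = P = 1891/2000 ≈ 0.945500
step 4 [4y] swap r/1=872/37989: DF=(1 − 872/37989·(0.992800+0.947800+0.945500))/(1+872/37989) = 1141/1250 ≈ 0.912800
step 5 [5y] swap r/1=1261/46728: DF=(1 − 1261/46728·(0.992800+0.947800+0.945500+0.912800))/(1+1261/46728) = 8739/10000 ≈ 0.873900
step 6 [6y] swap r/1=31/982: DF=(1 − 31/982·(0.992800+0.947800+0.945500+0.912800+0.873900))/(1+31/982) = 1033/1250 ≈ 0.826400
step 7 [7y] bond c/1=1/80: DF=(17429/20000 − 1/80·(0.992800+0.947800+0.945500+0.912800+0.873900+0.826400))/(1+1/80) = 991/1250 ≈ 0.792800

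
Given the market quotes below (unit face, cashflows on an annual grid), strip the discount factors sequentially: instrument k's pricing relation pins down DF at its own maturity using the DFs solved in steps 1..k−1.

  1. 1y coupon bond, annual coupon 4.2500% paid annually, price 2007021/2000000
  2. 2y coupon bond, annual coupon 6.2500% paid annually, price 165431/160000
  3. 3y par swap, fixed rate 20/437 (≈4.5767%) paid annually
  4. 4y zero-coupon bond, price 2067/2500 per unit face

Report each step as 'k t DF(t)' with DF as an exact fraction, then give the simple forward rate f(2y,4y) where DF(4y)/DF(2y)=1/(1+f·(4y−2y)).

1 1 4813/5000
2 2 1833/2000
3 3 437/500
4 4 2067/2500
f(2y,4y) = ((1833/2000)/(2067/2500) − 1)/(2) = 23/424 ≈ 5.4245%

step 1 [1y] bond c/1=17/400: DF=(2007021/2000000 − 17/400·(0))/(1+17/400) = 4813/5000 ≈ 0.962600
step 2 [2y] bond c/1=1/16: DF=(165431/160000 − 1/16·(0.962600))/(1+1/16) = 1833/2000 ≈ 0.916500
step 3 [3y] swap r/1=20/437: DF=(1 − 20/437·(0.962600+0.916500))/(1+20/437) = 437/500 ≈ 0.874000
step 4 [4y] zero: DF = P = 2067/2500 ≈ 0.826800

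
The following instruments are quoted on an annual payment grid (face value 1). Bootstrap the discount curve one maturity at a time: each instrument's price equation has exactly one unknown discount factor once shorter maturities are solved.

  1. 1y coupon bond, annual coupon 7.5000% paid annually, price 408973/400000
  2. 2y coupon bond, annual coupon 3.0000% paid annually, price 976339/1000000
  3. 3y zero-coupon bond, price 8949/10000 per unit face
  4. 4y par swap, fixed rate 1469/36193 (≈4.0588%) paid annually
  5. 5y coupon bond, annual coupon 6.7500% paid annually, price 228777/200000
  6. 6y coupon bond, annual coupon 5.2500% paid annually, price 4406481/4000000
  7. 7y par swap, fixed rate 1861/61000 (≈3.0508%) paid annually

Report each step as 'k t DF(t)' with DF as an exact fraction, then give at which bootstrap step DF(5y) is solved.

step 1 [1y] bond c/1=3/40: DF=(408973/400000 − 3/40·(0))/(1+3/40) = 9511/10000 ≈ 0.951100
step 2 [2y] bond c/1=3/100: DF=(976339/1000000 − 3/100·(0.951100))/(1+3/100) = 4601/5000 ≈ 0.920200
step 3 [3y] zero: DF = P = 8949/10000 ≈ 0.894900
step 4 [4y] swap r/1=1469/36193: DF=(1 − 1469/36193·(0.951100+0.920200+0.894900))/(1+1469/36193) = 8531/10000 ≈ 0.853100
step 5 [5y] bond c/1=27/400: DF=(228777/200000 − 27/400·(0.951100+0.920200+0.894900+0.853100))/(1+27/400) = 8427/10000 ≈ 0.842700
step 6 [6y] bond c/1=21/400: DF=(4406481/4000000 − 21/400·(0.951100+0.920200+0.894900+0.853100+0.842700))/(1+21/400) = 8241/10000 ≈ 0.824100
step 7 [7y] swap r/1=1861/61000: DF=(1 − 1861/61000·(0.951100+0.920200+0.894900+0.853100+0.842700+0.824100))/(1+1861/61000) = 8139/10000 ≈ 0.813900

1 1 9511/10000
2 2 4601/5000
3 3 8949/10000
4 4 8531/10000
5 5 8427/10000
6 6 8241/10000
7 7 8139/10000
DF(5y) is solved at step 5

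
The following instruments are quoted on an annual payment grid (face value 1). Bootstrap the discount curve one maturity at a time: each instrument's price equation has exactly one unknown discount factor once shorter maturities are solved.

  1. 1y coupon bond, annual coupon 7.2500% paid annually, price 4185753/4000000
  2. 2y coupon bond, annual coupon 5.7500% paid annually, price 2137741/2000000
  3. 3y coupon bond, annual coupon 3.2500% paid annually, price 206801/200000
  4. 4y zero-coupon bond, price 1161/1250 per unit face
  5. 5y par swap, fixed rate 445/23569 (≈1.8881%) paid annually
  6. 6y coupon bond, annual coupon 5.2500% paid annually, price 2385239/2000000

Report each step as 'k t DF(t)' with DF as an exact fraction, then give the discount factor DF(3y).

1 1 9757/10000
2 2 9577/10000
3 3 4703/5000
4 4 1161/1250
5 5 911/1000
6 6 449/500
DF(3y) = 4703/5000 ≈ 0.940600

step 1 [1y] bond c/1=29/400: DF=(4185753/4000000 − 29/400·(0))/(1+29/400) = 9757/10000 ≈ 0.975700
step 2 [2y] bond c/1=23/400: DF=(2137741/2000000 − 23/400·(0.975700))/(1+23/400) = 9577/10000 ≈ 0.957700
step 3 [3y] bond c/1=13/400: DF=(206801/200000 − 13/400·(0.975700+0.957700))/(1+13/400) = 4703/5000 ≈ 0.940600
step 4 [4y] zero: DF = P = 1161/1250 ≈ 0.928800
step 5 [5y] swap r/1=445/23569: DF=(1 − 445/23569·(0.975700+0.957700+0.940600+0.928800))/(1+445/23569) = 911/1000 ≈ 0.911000
step 6 [6y] bond c/1=21/400: DF=(2385239/2000000 − 21/400·(0.975700+0.957700+0.940600+0.928800+0.911000))/(1+21/400) = 449/500 ≈ 0.898000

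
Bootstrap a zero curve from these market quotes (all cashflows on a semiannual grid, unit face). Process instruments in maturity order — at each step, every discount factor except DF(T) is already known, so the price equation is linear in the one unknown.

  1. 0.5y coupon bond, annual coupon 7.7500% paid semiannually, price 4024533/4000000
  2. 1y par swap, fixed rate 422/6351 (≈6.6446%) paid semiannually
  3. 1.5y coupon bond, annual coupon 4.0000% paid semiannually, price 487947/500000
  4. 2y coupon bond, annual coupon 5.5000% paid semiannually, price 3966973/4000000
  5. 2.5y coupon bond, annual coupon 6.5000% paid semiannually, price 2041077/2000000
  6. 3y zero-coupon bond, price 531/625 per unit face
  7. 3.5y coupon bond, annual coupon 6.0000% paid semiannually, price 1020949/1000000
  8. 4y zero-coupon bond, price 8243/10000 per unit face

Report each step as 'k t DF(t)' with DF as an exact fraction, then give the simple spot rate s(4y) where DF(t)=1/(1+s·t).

1 1/2 4843/5000
2 1 9367/10000
3 3/2 4597/5000
4 2 556/625
5 5/2 1743/2000
6 3 531/625
7 7/2 8329/10000
8 4 8243/10000
s(4y) = (1/(8243/10000) − 1)/(4) = 1757/32972 ≈ 5.3288%

step 1 [0.5y] bond c/2=31/800: DF=(4024533/4000000 − 31/800·(0))/(1+31/800) = 4843/5000 ≈ 0.968600
step 2 [1y] swap r/2=211/6351: DF=(1 − 211/6351·(0.968600))/(1+211/6351) = 9367/10000 ≈ 0.936700
step 3 [1.5y] bond c/2=1/50: DF=(487947/500000 − 1/50·(0.968600+0.936700))/(1+1/50) = 4597/5000 ≈ 0.919400
step 4 [2y] bond c/2=11/400: DF=(3966973/4000000 − 11/400·(0.968600+0.936700+0.919400))/(1+11/400) = 556/625 ≈ 0.889600
step 5 [2.5y] bond c/2=13/400: DF=(2041077/2000000 − 13/400·(0.968600+0.936700+0.919400+0.889600))/(1+13/400) = 1743/2000 ≈ 0.871500
step 6 [3y] zero: DF = P = 531/625 ≈ 0.849600
step 7 [3.5y] bond c/2=3/100: DF=(1020949/1000000 − 3/100·(0.968600+0.936700+0.919400+0.889600+0.871500+0.849600))/(1+3/100) = 8329/10000 ≈ 0.832900
step 8 [4y] zero: DF = P = 8243/10000 ≈ 0.824300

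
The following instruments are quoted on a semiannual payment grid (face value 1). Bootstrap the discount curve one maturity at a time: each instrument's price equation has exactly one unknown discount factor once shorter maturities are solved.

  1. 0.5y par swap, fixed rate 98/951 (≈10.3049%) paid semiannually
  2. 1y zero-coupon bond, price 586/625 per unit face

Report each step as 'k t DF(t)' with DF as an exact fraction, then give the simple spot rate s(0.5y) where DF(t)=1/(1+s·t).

step 1 [0.5y] swap r/2=49/951: DF=(1 − 49/951·(0))/(1+49/951) = 951/1000 ≈ 0.951000
step 2 [1y] zero: DF = P = 586/625 ≈ 0.937600

1 1/2 951/1000
2 1 586/625
s(0.5y) = (1/(951/1000) − 1)/(1/2) = 98/951 ≈ 10.3049%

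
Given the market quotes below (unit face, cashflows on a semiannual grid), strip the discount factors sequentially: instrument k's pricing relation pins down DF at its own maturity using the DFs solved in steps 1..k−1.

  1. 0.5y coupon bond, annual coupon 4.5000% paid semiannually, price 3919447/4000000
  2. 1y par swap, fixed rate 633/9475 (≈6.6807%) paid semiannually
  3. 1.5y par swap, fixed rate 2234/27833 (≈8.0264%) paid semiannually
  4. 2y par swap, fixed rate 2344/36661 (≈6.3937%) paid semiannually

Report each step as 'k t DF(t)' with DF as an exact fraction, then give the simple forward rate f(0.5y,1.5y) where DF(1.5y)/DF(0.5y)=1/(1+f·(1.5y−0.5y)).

1 1/2 9583/10000
2 1 9367/10000
3 3/2 8883/10000
4 2 2207/2500
f(0.5y,1.5y) = ((9583/10000)/(8883/10000) − 1)/(1) = 100/1269 ≈ 7.8802%

step 1 [0.5y] bond c/2=9/400: DF=(3919447/4000000 − 9/400·(0))/(1+9/400) = 9583/10000 ≈ 0.958300
step 2 [1y] swap r/2=633/18950: DF=(1 − 633/18950·(0.958300))/(1+633/18950) = 9367/10000 ≈ 0.936700
step 3 [1.5y] swap r/2=1117/27833: DF=(1 − 1117/27833·(0.958300+0.936700))/(1+1117/27833) = 8883/10000 ≈ 0.888300
step 4 [2y] swap r/2=1172/36661: DF=(1 − 1172/36661·(0.958300+0.936700+0.888300))/(1+1172/36661) = 2207/2500 ≈ 0.882800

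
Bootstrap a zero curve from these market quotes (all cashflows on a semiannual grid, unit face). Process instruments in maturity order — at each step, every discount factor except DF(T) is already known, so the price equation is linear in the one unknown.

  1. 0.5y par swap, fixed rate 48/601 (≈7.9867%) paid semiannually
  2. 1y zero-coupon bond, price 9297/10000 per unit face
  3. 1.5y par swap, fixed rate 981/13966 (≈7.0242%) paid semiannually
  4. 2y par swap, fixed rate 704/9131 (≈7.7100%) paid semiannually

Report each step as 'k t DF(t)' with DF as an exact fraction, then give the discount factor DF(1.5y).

step 1 [0.5y] swap r/2=24/601: DF=(1 − 24/601·(0))/(1+24/601) = 601/625 ≈ 0.961600
step 2 [1y] zero: DF = P = 9297/10000 ≈ 0.929700
step 3 [1.5y] swap r/2=981/27932: DF=(1 − 981/27932·(0.961600+0.929700))/(1+981/27932) = 9019/10000 ≈ 0.901900
step 4 [2y] swap r/2=352/9131: DF=(1 − 352/9131·(0.961600+0.929700+0.901900))/(1+352/9131) = 537/625 ≈ 0.859200

1 1/2 601/625
2 1 9297/10000
3 3/2 9019/10000
4 2 537/625
DF(1.5y) = 9019/10000 ≈ 0.901900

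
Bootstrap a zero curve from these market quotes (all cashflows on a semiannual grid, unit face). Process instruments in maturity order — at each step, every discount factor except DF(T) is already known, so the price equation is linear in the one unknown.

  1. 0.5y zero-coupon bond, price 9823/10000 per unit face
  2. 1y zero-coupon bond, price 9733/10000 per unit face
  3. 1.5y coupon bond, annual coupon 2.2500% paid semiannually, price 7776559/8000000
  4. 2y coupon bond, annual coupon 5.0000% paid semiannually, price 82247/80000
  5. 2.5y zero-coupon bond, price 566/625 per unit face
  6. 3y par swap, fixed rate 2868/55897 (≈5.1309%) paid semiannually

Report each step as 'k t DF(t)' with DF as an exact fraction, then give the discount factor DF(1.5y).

1 1/2 9823/10000
2 1 9733/10000
3 3/2 1879/2000
4 2 2331/2500
5 5/2 566/625
6 3 4283/5000
DF(1.5y) = 1879/2000 ≈ 0.939500

step 1 [0.5y] zero: DF = P = 9823/10000 ≈ 0.982300
step 2 [1y] zero: DF = P = 9733/10000 ≈ 0.973300
step 3 [1.5y] bond c/2=9/800: DF=(7776559/8000000 − 9/800·(0.982300+0.973300))/(1+9/800) = 1879/2000 ≈ 0.939500
step 4 [2y] bond c/2=1/40: DF=(82247/80000 − 1/40·(0.982300+0.973300+0.939500))/(1+1/40) = 2331/2500 ≈ 0.932400
step 5 [2.5y] zero: DF = P = 566/625 ≈ 0.905600
step 6 [3y] swap r/2=1434/55897: DF=(1 − 1434/55897·(0.982300+0.973300+0.939500+0.932400+0.905600))/(1+1434/55897) = 4283/5000 ≈ 0.856600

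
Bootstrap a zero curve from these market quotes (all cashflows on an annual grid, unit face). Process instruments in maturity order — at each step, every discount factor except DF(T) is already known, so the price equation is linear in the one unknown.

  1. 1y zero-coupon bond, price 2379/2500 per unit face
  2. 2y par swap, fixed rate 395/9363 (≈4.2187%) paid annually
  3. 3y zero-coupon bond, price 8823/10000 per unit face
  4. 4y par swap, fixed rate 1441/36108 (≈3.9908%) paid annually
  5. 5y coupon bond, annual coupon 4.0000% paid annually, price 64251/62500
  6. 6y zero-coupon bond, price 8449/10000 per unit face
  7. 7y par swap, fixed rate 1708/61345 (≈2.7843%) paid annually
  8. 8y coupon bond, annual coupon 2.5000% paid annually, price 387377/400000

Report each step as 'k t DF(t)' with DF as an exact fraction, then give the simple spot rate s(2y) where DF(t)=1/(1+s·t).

1 1 2379/2500
2 2 921/1000
3 3 8823/10000
4 4 8559/10000
5 5 531/625
6 6 8449/10000
7 7 2073/2500
8 8 497/625
s(2y) = (1/(921/1000) − 1)/(2) = 79/1842 ≈ 4.2888%

step 1 [1y] zero: DF = P = 2379/2500 ≈ 0.951600
step 2 [2y] swap r/1=395/9363: DF=(1 − 395/9363·(0.951600))/(1+395/9363) = 921/1000 ≈ 0.921000
step 3 [3y] zero: DF = P = 8823/10000 ≈ 0.882300
step 4 [4y] swap r/1=1441/36108: DF=(1 − 1441/36108·(0.951600+0.921000+0.882300))/(1+1441/36108) = 8559/10000 ≈ 0.855900
step 5 [5y] bond c/1=1/25: DF=(64251/62500 − 1/25·(0.951600+0.921000+0.882300+0.855900))/(1+1/25) = 531/625 ≈ 0.849600
step 6 [6y] zero: DF = P = 8449/10000 ≈ 0.844900
step 7 [7y] swap r/1=1708/61345: DF=(1 − 1708/61345·(0.951600+0.921000+0.882300+0.855900+0.849600+0.844900))/(1+1708/61345) = 2073/2500 ≈ 0.829200
step 8 [8y] bond c/1=1/40: DF=(387377/400000 − 1/40·(0.951600+0.921000+0.882300+0.855900+0.849600+0.844900+0.829200))/(1+1/40) = 497/625 ≈ 0.795200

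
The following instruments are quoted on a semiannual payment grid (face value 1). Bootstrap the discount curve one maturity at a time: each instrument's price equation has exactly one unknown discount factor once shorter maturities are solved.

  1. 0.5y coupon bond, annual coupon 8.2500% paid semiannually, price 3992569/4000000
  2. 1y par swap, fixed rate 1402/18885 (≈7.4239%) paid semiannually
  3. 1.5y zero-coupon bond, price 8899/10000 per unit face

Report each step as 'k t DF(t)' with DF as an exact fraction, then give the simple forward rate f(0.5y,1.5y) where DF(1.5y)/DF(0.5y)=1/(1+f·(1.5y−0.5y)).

step 1 [0.5y] bond c/2=33/800: DF=(3992569/4000000 − 33/800·(0))/(1+33/800) = 4793/5000 ≈ 0.958600
step 2 [1y] swap r/2=701/18885: DF=(1 − 701/18885·(0.958600))/(1+701/18885) = 9299/10000 ≈ 0.929900
step 3 [1.5y] zero: DF = P = 8899/10000 ≈ 0.889900

1 1/2 4793/5000
2 1 9299/10000
3 3/2 8899/10000
f(0.5y,1.5y) = ((4793/5000)/(8899/10000) − 1)/(1) = 687/8899 ≈ 7.7200%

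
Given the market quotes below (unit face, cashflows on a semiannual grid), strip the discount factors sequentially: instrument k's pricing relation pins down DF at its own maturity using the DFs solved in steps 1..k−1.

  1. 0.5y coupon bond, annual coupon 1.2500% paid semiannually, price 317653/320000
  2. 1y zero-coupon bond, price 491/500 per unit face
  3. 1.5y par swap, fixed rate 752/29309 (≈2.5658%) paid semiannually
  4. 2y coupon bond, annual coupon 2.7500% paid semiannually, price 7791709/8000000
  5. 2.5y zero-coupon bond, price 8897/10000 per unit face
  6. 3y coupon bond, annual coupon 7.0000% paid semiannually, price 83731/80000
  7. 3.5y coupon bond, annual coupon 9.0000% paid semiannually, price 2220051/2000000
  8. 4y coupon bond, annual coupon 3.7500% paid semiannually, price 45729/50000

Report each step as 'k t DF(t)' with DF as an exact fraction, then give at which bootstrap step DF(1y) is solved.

step 1 [0.5y] bond c/2=1/160: DF=(317653/320000 − 1/160·(0))/(1+1/160) = 1973/2000 ≈ 0.986500
step 2 [1y] zero: DF = P = 491/500 ≈ 0.982000
step 3 [1.5y] swap r/2=376/29309: DF=(1 − 376/29309·(0.986500+0.982000))/(1+376/29309) = 1203/1250 ≈ 0.962400
step 4 [2y] bond c/2=11/800: DF=(7791709/8000000 − 11/800·(0.986500+0.982000+0.962400))/(1+11/800) = 921/1000 ≈ 0.921000
step 5 [2.5y] zero: DF = P = 8897/10000 ≈ 0.889700
step 6 [3y] bond c/2=7/200: DF=(83731/80000 − 7/200·(0.986500+0.982000+0.962400+0.921000+0.889700))/(1+7/200) = 8509/10000 ≈ 0.850900
step 7 [3.5y] bond c/2=9/200: DF=(2220051/2000000 − 9/200·(0.986500+0.982000+0.962400+0.921000+0.889700+0.850900))/(1+9/200) = 4107/5000 ≈ 0.821400
step 8 [4y] bond c/2=3/160: DF=(45729/50000 − 3/160·(0.986500+0.982000+0.962400+0.921000+0.889700+0.850900+0.821400))/(1+3/160) = 7797/10000 ≈ 0.779700

1 1/2 1973/2000
2 1 491/500
3 3/2 1203/1250
4 2 921/1000
5 5/2 8897/10000
6 3 8509/10000
7 7/2 4107/5000
8 4 7797/10000
DF(1y) is solved at step 2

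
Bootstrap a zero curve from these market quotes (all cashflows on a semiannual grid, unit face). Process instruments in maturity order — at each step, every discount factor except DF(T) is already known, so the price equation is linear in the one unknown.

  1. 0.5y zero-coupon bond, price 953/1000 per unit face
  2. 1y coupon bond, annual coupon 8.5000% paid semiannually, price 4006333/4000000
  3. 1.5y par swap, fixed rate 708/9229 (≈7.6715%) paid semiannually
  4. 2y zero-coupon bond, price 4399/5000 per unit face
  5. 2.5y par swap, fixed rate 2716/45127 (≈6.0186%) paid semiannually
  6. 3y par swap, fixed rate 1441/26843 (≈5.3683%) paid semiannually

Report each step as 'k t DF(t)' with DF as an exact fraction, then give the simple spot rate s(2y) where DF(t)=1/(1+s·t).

step 1 [0.5y] zero: DF = P = 953/1000 ≈ 0.953000
step 2 [1y] bond c/2=17/400: DF=(4006333/4000000 − 17/400·(0.953000))/(1+17/400) = 9219/10000 ≈ 0.921900
step 3 [1.5y] swap r/2=354/9229: DF=(1 − 354/9229·(0.953000+0.921900))/(1+354/9229) = 4469/5000 ≈ 0.893800
step 4 [2y] zero: DF = P = 4399/5000 ≈ 0.879800
step 5 [2.5y] swap r/2=1358/45127: DF=(1 − 1358/45127·(0.953000+0.921900+0.893800+0.879800))/(1+1358/45127) = 4321/5000 ≈ 0.864200
step 6 [3y] swap r/2=1441/53686: DF=(1 − 1441/53686·(0.953000+0.921900+0.893800+0.879800+0.864200))/(1+1441/53686) = 8559/10000 ≈ 0.855900

1 1/2 953/1000
2 1 9219/10000
3 3/2 4469/5000
4 2 4399/5000
5 5/2 4321/5000
6 3 8559/10000
s(2y) = (1/(4399/5000) − 1)/(2) = 601/8798 ≈ 6.8311%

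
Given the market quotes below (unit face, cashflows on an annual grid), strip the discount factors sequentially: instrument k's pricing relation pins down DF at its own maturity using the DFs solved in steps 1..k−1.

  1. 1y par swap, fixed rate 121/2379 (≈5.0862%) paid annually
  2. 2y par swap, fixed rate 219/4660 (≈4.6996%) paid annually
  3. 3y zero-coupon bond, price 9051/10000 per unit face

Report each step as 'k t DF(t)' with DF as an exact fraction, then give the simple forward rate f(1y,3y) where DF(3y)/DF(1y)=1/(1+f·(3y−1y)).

1 1 2379/2500
2 2 2281/2500
3 3 9051/10000
f(1y,3y) = ((2379/2500)/(9051/10000) − 1)/(2) = 155/6034 ≈ 2.5688%

step 1 [1y] swap r/1=121/2379: DF=(1 − 121/2379·(0))/(1+121/2379) = 2379/2500 ≈ 0.951600
step 2 [2y] swap r/1=219/4660: DF=(1 − 219/4660·(0.951600))/(1+219/4660) = 2281/2500 ≈ 0.912400
step 3 [3y] zero: DF = P = 9051/10000 ≈ 0.905100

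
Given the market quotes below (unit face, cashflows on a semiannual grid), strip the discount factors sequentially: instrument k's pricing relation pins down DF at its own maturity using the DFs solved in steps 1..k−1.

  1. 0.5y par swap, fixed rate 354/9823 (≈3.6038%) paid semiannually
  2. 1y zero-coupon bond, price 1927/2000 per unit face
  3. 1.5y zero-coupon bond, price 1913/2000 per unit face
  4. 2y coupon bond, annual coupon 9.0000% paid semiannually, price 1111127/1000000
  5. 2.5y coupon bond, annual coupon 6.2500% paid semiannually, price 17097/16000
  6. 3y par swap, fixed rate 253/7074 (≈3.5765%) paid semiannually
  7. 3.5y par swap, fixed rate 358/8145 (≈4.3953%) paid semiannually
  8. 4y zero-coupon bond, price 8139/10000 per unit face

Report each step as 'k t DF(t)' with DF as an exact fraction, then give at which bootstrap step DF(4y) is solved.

1 1/2 9823/10000
2 1 1927/2000
3 3/2 1913/2000
4 2 9383/10000
5 5/2 4599/5000
6 3 2247/2500
7 7/2 1071/1250
8 4 8139/10000
DF(4y) is solved at step 8

step 1 [0.5y] swap r/2=177/9823: DF=(1 − 177/9823·(0))/(1+177/9823) = 9823/10000 ≈ 0.982300
step 2 [1y] zero: DF = P = 1927/2000 ≈ 0.963500
step 3 [1.5y] zero: DF = P = 1913/2000 ≈ 0.956500
step 4 [2y] bond c/2=9/200: DF=(1111127/1000000 − 9/200·(0.982300+0.963500+0.956500))/(1+9/200) = 9383/10000 ≈ 0.938300
step 5 [2.5y] bond c/2=1/32: DF=(17097/16000 − 1/32·(0.982300+0.963500+0.956500+0.938300))/(1+1/32) = 4599/5000 ≈ 0.919800
step 6 [3y] swap r/2=253/14148: DF=(1 − 253/14148·(0.982300+0.963500+0.956500+0.938300+0.919800))/(1+253/14148) = 2247/2500 ≈ 0.898800
step 7 [3.5y] swap r/2=179/8145: DF=(1 − 179/8145·(0.982300+0.963500+0.956500+0.938300+0.919800+0.898800))/(1+179/8145) = 1071/1250 ≈ 0.856800
step 8 [4y] zero: DF = P = 8139/10000 ≈ 0.813900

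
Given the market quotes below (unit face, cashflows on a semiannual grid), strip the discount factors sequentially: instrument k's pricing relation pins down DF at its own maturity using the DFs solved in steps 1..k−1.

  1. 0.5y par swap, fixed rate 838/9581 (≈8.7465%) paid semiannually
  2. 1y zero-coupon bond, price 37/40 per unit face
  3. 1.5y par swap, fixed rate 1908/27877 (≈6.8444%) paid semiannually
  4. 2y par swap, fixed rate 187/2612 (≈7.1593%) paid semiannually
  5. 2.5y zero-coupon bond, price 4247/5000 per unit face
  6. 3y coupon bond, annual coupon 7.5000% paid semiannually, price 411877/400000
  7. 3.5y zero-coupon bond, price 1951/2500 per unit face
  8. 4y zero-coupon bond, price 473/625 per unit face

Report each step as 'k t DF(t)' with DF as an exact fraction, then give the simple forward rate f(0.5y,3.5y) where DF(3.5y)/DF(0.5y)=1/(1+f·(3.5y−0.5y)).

1 1/2 9581/10000
2 1 37/40
3 3/2 4523/5000
4 2 8691/10000
5 5/2 4247/5000
6 3 1037/1250
7 7/2 1951/2500
8 4 473/625
f(0.5y,3.5y) = ((9581/10000)/(1951/2500) − 1)/(3) = 1777/23412 ≈ 7.5901%

step 1 [0.5y] swap r/2=419/9581: DF=(1 − 419/9581·(0))/(1+419/9581) = 9581/10000 ≈ 0.958100
step 2 [1y] zero: DF = P = 37/40 ≈ 0.925000
step 3 [1.5y] swap r/2=954/27877: DF=(1 − 954/27877·(0.958100+0.925000))/(1+954/27877) = 4523/5000 ≈ 0.904600
step 4 [2y] swap r/2=187/5224: DF=(1 − 187/5224·(0.958100+0.925000+0.904600))/(1+187/5224) = 8691/10000 ≈ 0.869100
step 5 [2.5y] zero: DF = P = 4247/5000 ≈ 0.849400
step 6 [3y] bond c/2=3/80: DF=(411877/400000 − 3/80·(0.958100+0.925000+0.904600+0.869100+0.849400))/(1+3/80) = 1037/1250 ≈ 0.829600
step 7 [3.5y] zero: DF = P = 1951/2500 ≈ 0.780400
step 8 [4y] zero: DF = P = 473/625 ≈ 0.756800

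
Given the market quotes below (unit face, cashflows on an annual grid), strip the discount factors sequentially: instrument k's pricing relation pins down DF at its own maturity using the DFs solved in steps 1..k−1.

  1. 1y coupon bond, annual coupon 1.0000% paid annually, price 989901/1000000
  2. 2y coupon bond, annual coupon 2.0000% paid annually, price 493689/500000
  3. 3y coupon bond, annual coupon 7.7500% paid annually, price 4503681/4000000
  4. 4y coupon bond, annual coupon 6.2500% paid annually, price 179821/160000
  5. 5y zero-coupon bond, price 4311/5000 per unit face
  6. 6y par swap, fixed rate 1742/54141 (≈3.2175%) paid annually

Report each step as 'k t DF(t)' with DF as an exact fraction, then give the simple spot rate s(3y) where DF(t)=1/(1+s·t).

1 1 9801/10000
2 2 593/625
3 3 4531/5000
4 4 891/1000
5 5 4311/5000
6 6 4129/5000
s(3y) = (1/(4531/5000) − 1)/(3) = 469/13593 ≈ 3.4503%

step 1 [1y] bond c/1=1/100: DF=(989901/1000000 − 1/100·(0))/(1+1/100) = 9801/10000 ≈ 0.980100
step 2 [2y] bond c/1=1/50: DF=(493689/500000 − 1/50·(0.980100))/(1+1/50) = 593/625 ≈ 0.948800
step 3 [3y] bond c/1=31/400: DF=(4503681/4000000 − 31/400·(0.980100+0.948800))/(1+31/400) = 4531/5000 ≈ 0.906200
step 4 [4y] bond c/1=1/16: DF=(179821/160000 − 1/16·(0.980100+0.948800+0.906200))/(1+1/16) = 891/1000 ≈ 0.891000
step 5 [5y] zero: DF = P = 4311/5000 ≈ 0.862200
step 6 [6y] swap r/1=1742/54141: DF=(1 − 1742/54141·(0.980100+0.948800+0.906200+0.891000+0.862200))/(1+1742/54141) = 4129/5000 ≈ 0.825800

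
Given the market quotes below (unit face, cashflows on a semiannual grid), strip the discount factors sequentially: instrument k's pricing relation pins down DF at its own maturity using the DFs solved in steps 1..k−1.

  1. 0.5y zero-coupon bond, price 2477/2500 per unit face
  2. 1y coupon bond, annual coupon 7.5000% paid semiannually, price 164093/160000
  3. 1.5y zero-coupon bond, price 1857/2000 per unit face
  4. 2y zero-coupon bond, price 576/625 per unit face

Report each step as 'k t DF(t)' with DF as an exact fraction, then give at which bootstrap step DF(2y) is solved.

step 1 [0.5y] zero: DF = P = 2477/2500 ≈ 0.990800
step 2 [1y] bond c/2=3/80: DF=(164093/160000 − 3/80·(0.990800))/(1+3/80) = 9527/10000 ≈ 0.952700
step 3 [1.5y] zero: DF = P = 1857/2000 ≈ 0.928500
step 4 [2y] zero: DF = P = 576/625 ≈ 0.921600

1 1/2 2477/2500
2 1 9527/10000
3 3/2 1857/2000
4 2 576/625
DF(2y) is solved at step 4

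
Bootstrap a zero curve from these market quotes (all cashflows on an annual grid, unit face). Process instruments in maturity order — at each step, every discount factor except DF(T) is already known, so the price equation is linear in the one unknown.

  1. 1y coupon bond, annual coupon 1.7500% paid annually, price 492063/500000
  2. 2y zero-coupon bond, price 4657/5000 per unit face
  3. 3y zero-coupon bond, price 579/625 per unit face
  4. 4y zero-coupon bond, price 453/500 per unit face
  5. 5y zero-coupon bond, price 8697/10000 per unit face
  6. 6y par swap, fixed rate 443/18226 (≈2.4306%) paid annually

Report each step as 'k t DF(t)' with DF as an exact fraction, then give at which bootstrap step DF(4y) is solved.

1 1 1209/1250
2 2 4657/5000
3 3 579/625
4 4 453/500
5 5 8697/10000
6 6 8671/10000
DF(4y) is solved at step 4

step 1 [1y] bond c/1=7/400: DF=(492063/500000 − 7/400·(0))/(1+7/400) = 1209/1250 ≈ 0.967200
step 2 [2y] zero: DF = P = 4657/5000 ≈ 0.931400
step 3 [3y] zero: DF = P = 579/625 ≈ 0.926400
step 4 [4y] zero: DF = P = 453/500 ≈ 0.906000
step 5 [5y] zero: DF = P = 8697/10000 ≈ 0.869700
step 6 [6y] swap r/1=443/18226: DF=(1 − 443/18226·(0.967200+0.931400+0.926400+0.906000+0.869700))/(1+443/18226) = 8671/10000 ≈ 0.867100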